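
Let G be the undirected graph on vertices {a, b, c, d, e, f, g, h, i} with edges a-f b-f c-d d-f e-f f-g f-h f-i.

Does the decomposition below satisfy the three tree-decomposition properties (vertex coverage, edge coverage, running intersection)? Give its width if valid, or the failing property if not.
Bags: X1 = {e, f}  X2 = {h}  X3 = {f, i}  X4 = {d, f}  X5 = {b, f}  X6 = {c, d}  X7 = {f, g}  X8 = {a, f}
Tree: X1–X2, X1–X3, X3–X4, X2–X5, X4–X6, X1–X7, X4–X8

No — edge (f,h) lies in no bag.

A tree decomposition must satisfy three properties: every vertex lies in some bag; for every edge, both endpoints lie together in some bag; and for every vertex, the bags containing it form a connected subtree. Here edge (f,h) lies in no bag, so the decomposition is invalid.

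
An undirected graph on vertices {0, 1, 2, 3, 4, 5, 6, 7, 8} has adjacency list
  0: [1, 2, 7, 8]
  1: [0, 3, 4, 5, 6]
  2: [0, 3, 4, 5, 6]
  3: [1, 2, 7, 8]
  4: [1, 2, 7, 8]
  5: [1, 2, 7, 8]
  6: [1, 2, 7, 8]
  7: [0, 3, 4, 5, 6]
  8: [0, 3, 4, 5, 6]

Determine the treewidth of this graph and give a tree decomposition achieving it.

Every bag has size at most 5, so the width is 5 − 1 = 4 and tw(G) ≤ 4. For the lower bound: the 5 vertex sets {1,6}, {2,4}, {0,8}, {7}, {5} are disjoint, each induces a connected subgraph, and every pair is joined by at least one edge of G. Contracting each set to a single vertex therefore yields K_{5} as a minor, and since treewidth is minor-monotone, tw(G) ≥ tw(K_{5}) = 4. Therefore the treewidth is 4.

Treewidth 4.
One such decomposition:
Bags: B1 = {1, 2, 6, 7, 8}  B2 = {1, 2, 4, 7, 8}  B3 = {0, 1, 2, 7, 8}  B4 = {1, 2, 5, 7, 8}  B5 = {1, 2, 3, 7, 8}
Tree: B1–B2, B2–B3, B3–B4, B4–B5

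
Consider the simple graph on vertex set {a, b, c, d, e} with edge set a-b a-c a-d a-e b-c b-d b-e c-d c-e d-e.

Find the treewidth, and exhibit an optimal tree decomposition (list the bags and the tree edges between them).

Treewidth 4.
One such decomposition:
Bags: B1 = {a, b, c, d, e}
Tree: (single bag)

A single bag containing all 5 vertices is trivially a valid decomposition of width 4. For the lower bound, the 5 vertices {a, b, c, d, e} are pairwise adjacent, and any tree decomposition puts a clique entirely inside one bag — forcing width ≥ 4. The upper and lower bounds meet at 4, so that is the treewidth.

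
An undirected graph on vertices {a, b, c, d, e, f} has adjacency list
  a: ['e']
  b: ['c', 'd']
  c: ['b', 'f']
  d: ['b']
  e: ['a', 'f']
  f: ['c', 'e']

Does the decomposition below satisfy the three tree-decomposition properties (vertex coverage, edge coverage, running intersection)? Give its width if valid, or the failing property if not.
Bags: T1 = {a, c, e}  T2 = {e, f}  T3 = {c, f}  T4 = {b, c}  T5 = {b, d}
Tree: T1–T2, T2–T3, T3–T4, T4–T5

No — bags containing vertex c are not connected in the tree.

A tree decomposition must satisfy three properties: every vertex lies in some bag; for every edge, both endpoints lie together in some bag; and for every vertex, the bags containing it form a connected subtree. Here bags containing vertex c are not connected in the tree, so the decomposition is invalid.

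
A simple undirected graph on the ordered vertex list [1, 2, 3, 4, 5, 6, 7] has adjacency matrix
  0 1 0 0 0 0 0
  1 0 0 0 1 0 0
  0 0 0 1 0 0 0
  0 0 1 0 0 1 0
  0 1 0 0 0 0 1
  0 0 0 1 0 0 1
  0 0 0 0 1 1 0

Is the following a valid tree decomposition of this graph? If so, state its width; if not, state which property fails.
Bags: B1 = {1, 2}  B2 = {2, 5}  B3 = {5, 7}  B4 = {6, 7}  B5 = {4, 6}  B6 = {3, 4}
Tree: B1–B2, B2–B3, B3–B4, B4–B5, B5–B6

Yes; width 1.

Vertex coverage: the bags together contain {1, 2, 3, 4, 5, 6, 7}, the full vertex set. Edge coverage: each edge of G has both endpoints in at least one bag. Running intersection: for every vertex, the bags containing it form a connected subtree. All three properties hold, so this is a valid tree decomposition of width max|bag| − 1 = 1, and hence tw(G) ≤ 1.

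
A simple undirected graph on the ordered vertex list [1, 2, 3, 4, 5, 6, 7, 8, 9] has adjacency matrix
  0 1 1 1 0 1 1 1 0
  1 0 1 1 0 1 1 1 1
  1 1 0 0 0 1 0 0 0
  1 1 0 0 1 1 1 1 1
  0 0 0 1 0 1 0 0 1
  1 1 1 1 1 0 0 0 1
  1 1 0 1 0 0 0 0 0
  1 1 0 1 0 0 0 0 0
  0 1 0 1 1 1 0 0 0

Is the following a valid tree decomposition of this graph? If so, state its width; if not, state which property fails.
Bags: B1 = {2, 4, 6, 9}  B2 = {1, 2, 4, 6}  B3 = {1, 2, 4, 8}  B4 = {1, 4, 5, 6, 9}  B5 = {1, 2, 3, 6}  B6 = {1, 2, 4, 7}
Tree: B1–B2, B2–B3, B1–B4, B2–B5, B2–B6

No — bags containing vertex 1 are not connected in the tree.

A tree decomposition must satisfy three properties: every vertex lies in some bag; for every edge, both endpoints lie together in some bag; and for every vertex, the bags containing it form a connected subtree. Here bags containing vertex 1 are not connected in the tree, so the decomposition is invalid.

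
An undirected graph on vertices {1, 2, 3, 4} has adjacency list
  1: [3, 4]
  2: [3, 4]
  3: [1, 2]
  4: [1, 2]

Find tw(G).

A width-2 tree decomposition is:
Bags: B1 = {1, 2, 3}  B2 = {1, 2, 4}
Tree: B1–B2
The largest bag has 3 vertices, giving width 2; this decomposition certifies tw(G) ≤ 2. The edges 1–3–2–4–1 form a cycle, so G is not a tree and its treewidth is at least 2. Hence tw(G) = 2 exactly.

2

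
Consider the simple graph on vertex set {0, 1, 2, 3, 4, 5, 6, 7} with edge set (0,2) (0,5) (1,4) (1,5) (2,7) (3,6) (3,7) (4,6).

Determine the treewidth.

2

A width-2 tree decomposition is:
Bags: B1 = {0, 2, 7}  B2 = {0, 5, 7}  B3 = {1, 5, 7}  B4 = {1, 4, 7}  B5 = {4, 6, 7}  B6 = {3, 6, 7}
Tree: B1–B2, B2–B3, B3–B4, B4–B5, B5–B6
Each bag holds 3 vertices, so the decomposition has width 2, which upper-bounds the treewidth. For the lower bound, G contains the cycle 7–2–0–5–1–4–6–3–7, so G is not a forest; only forests have treewidth ≤ 1, hence tw(G) ≥ 2. Combining the bounds, tw(G) = 2.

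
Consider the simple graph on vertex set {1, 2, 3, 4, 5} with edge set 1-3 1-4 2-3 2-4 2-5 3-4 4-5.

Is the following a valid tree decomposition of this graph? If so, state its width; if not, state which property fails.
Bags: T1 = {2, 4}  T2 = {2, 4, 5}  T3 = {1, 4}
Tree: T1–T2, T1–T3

A tree decomposition must satisfy three properties: every vertex lies in some bag; for every edge, both endpoints lie together in some bag; and for every vertex, the bags containing it form a connected subtree. Here vertex 3 appears in no bag, so the decomposition is invalid.

No — vertex 3 appears in no bag.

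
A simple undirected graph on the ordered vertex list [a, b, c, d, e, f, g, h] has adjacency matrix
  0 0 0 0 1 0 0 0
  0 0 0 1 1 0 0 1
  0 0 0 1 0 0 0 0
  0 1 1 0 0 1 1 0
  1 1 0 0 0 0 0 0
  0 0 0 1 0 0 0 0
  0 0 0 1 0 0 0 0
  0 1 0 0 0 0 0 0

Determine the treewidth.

A width-1 tree decomposition is:
Bags: B1 = {b, e}  B2 = {b, d}  B3 = {b, h}  B4 = {d, g}  B5 = {a, e}  B6 = {d, f}  B7 = {c, d}
Tree: B1–B2, B2–B3, B2–B4, B1–B5, B2–B6, B2–B7
Every bag has size at most 2, so the width is 2 − 1 = 1 and tw(G) ≤ 1. Any graph with an edge has treewidth ≥ 1, and G has the edge b–e. Therefore the treewidth is 1.

1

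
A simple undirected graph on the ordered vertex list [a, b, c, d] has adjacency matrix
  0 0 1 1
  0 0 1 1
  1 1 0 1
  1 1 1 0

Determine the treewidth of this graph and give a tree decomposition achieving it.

Treewidth 2.
One such decomposition:
Bags: B1 = {a, c, d}  B2 = {b, c, d}
Tree: B1–B2

Every bag has size at most 3, so the width is 3 − 1 = 2 and tw(G) ≤ 2. On the other hand G contains the 3-clique {a, c, d}. A clique must lie in a single bag of any decomposition, so no decomposition can have width below 2. Hence tw(G) = 2 exactly.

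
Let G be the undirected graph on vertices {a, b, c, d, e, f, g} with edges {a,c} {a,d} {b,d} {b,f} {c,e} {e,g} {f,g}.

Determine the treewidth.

2

A width-2 tree decomposition is:
Bags: B1 = {b, d, f}  B2 = {a, d, f}  B3 = {a, c, f}  B4 = {c, e, f}  B5 = {e, f, g}
Tree: B1–B2, B2–B3, B3–B4, B4–B5
Each bag holds 3 vertices, so the decomposition has width 2, which upper-bounds the treewidth. The edges f–b–d–a–c–e–g–f form a cycle, so G is not a tree and its treewidth is at least 2. Combining the bounds, tw(G) = 2.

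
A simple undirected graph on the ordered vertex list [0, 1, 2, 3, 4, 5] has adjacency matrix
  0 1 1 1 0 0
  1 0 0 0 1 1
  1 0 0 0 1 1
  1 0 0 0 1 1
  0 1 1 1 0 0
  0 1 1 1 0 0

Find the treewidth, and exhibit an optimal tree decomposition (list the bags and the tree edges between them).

Every bag has size at most 4, so the width is 4 − 1 = 3 and tw(G) ≤ 3. For the lower bound: the 4 vertex sets {2,4}, {1,5}, {3}, {0} are disjoint, each induces a connected subgraph, and every pair is joined by at least one edge of G. Contracting each set to a single vertex therefore yields K_{4} as a minor, and since treewidth is minor-monotone, tw(G) ≥ tw(K_{4}) = 3. Hence tw(G) = 3 exactly.

Treewidth 3.
Bags: B1 = {1, 2, 3, 4}  B2 = {1, 2, 3, 5}  B3 = {0, 1, 2, 3}
Tree: B1–B2, B2–B3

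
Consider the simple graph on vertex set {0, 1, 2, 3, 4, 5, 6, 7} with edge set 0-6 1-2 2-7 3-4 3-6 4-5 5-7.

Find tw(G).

A width-1 tree decomposition is:
Bags: B1 = {0, 6}  B2 = {3, 6}  B3 = {3, 4}  B4 = {4, 5}  B5 = {5, 7}  B6 = {2, 7}  B7 = {1, 2}
Tree: B1–B2, B2–B3, B3–B4, B4–B5, B5–B6, B6–B7
The largest bag has 2 vertices, giving width 1; this decomposition certifies tw(G) ≤ 1. G has an edge, so its treewidth is at least 1. The upper and lower bounds meet at 1, so that is the treewidth.

1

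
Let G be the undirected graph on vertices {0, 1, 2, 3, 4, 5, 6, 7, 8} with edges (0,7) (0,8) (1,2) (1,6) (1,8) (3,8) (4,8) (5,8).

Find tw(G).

A width-1 tree decomposition is:
Bags: B1 = {1, 8}  B2 = {1, 6}  B3 = {5, 8}  B4 = {0, 8}  B5 = {4, 8}  B6 = {1, 2}  B7 = {0, 7}  B8 = {3, 8}
Tree: B1–B2, B1–B3, B1–B4, B4–B5, B1–B6, B4–B7, B4–B8
The largest bag has 2 vertices, giving width 1; this decomposition certifies tw(G) ≤ 1. G has an edge, so its treewidth is at least 1. The upper and lower bounds meet at 1, so that is the treewidth.

1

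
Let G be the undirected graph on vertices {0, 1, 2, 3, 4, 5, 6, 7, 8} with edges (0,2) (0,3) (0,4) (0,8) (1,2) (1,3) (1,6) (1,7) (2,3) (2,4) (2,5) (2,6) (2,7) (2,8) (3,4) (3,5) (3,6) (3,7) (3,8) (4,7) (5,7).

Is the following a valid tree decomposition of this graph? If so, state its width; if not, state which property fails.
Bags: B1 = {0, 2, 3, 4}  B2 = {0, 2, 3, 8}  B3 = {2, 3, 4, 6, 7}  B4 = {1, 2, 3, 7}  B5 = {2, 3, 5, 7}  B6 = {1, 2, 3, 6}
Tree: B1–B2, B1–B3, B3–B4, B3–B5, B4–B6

A tree decomposition must satisfy three properties: every vertex lies in some bag; for every edge, both endpoints lie together in some bag; and for every vertex, the bags containing it form a connected subtree. Here bags containing vertex 6 are not connected in the tree, so the decomposition is invalid.

No — bags containing vertex 6 are not connected in the tree.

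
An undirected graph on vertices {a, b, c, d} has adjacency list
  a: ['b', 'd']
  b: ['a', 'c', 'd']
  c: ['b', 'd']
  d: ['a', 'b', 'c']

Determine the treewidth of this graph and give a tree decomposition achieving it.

Every bag has size at most 3, so the width is 3 − 1 = 2 and tw(G) ≤ 2. For the lower bound, the 3 vertices {b, c, d} are pairwise adjacent, and any tree decomposition puts a clique entirely inside one bag — forcing width ≥ 2. Therefore the treewidth is 2.

Treewidth 2.
One optimal decomposition is:
Bags: B1 = {a, b, d}  B2 = {b, c, d}
Tree: B1–B2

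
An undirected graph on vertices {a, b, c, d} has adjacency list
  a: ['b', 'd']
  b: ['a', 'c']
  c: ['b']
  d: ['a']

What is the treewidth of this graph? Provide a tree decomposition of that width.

Treewidth 1.
Bags: B1 = {a, b}  B2 = {b, c}  B3 = {a, d}
Tree: B1–B2, B1–B3

Each bag holds 2 vertices, so the decomposition has width 1, which upper-bounds the treewidth. Since G has at least one edge (e.g. a–b), it is not an edgeless graph, so tw(G) ≥ 1. The upper and lower bounds meet at 1, so that is the treewidth.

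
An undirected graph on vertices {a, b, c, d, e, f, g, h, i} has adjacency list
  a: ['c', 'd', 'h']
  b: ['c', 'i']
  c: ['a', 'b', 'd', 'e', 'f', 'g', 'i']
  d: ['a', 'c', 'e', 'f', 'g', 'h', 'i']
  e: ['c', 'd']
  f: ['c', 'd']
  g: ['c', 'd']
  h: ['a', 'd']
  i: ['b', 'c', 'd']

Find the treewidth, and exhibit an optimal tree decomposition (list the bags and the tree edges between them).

Treewidth 2.
One optimal decomposition is:
Bags: B1 = {c, d, i}  B2 = {a, c, d}  B3 = {c, d, f}  B4 = {c, d, e}  B5 = {c, d, g}  B6 = {b, c, i}  B7 = {a, d, h}
Tree: B1–B2, B1–B3, B3–B4, B3–B5, B1–B6, B2–B7

Every bag has size at most 3, so the width is 3 − 1 = 2 and tw(G) ≤ 2. Conversely, {a, d, h} is a clique of size 3, and the vertices of any clique must share a bag in every tree decomposition; so some bag has ≥ 3 vertices and tw(G) ≥ 2. Therefore the treewidth is 2.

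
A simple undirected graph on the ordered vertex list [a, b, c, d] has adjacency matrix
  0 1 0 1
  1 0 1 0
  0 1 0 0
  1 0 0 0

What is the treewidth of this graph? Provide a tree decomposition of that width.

Every bag has size at most 2, so the width is 2 − 1 = 1 and tw(G) ≤ 1. Since G has at least one edge (e.g. d–a), it is not an edgeless graph, so tw(G) ≥ 1. The upper and lower bounds meet at 1, so that is the treewidth.

Treewidth 1.
One optimal decomposition is:
Bags: B1 = {a, d}  B2 = {a, b}  B3 = {b, c}
Tree: B1–B2, B2–B3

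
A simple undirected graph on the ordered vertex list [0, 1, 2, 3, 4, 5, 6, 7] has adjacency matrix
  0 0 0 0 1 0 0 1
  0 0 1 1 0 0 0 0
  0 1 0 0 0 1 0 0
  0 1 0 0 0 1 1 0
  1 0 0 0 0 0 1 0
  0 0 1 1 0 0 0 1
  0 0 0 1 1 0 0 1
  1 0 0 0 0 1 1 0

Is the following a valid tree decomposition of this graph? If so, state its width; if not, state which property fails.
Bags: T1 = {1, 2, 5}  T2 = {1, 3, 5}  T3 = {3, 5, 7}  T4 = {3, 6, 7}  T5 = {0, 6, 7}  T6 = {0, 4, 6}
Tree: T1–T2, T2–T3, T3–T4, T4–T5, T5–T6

Vertex coverage: the bags together contain {0, 1, 2, 3, 4, 5, 6, 7}, the full vertex set. Edge coverage: each edge of G has both endpoints in at least one bag. Running intersection: for every vertex, the bags containing it form a connected subtree. All three properties hold, so this is a valid tree decomposition of width max|bag| − 1 = 2, and hence tw(G) ≤ 2.

Yes; width 2.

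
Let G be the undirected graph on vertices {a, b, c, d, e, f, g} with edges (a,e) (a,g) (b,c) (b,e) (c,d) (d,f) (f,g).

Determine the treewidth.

2

A width-2 tree decomposition is:
Bags: B1 = {c, d, f}  B2 = {b, c, f}  B3 = {b, e, f}  B4 = {a, e, f}  B5 = {a, f, g}
Tree: B1–B2, B2–B3, B3–B4, B4–B5
Each bag holds 3 vertices, so the decomposition has width 2, which upper-bounds the treewidth. For the lower bound, G contains the cycle f–d–c–b–e–a–g–f, so G is not a forest; only forests have treewidth ≤ 1, hence tw(G) ≥ 2. The upper and lower bounds meet at 2, so that is the treewidth.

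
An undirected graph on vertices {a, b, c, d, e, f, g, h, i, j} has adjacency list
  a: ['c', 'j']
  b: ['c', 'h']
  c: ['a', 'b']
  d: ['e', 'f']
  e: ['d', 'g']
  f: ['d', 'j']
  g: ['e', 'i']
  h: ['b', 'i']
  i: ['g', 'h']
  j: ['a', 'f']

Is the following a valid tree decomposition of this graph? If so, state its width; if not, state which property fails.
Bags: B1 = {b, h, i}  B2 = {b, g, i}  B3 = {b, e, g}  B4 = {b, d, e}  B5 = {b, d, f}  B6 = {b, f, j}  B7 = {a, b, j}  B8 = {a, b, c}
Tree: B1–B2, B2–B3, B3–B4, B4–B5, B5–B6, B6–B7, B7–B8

Vertex coverage: the bags together contain {a, b, c, d, e, f, g, h, i, j}, the full vertex set. Edge coverage: each edge of G has both endpoints in at least one bag. Running intersection: for every vertex, the bags containing it form a connected subtree. All three properties hold, so this is a valid tree decomposition of width max|bag| − 1 = 2, and hence tw(G) ≤ 2.

Yes; width 2.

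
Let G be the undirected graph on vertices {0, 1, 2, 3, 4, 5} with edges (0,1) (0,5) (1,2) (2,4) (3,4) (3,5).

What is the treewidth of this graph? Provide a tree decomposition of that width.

Each bag holds 3 vertices, so the decomposition has width 2, which upper-bounds the treewidth. Since 4–3–5–0–1–2–4 is a cycle in G, G is not acyclic. Forests are exactly the graphs of treewidth ≤ 1, so tw(G) ≥ 2. Therefore the treewidth is 2.

Treewidth 2.
One such decomposition:
Bags: B1 = {3, 4, 5}  B2 = {0, 4, 5}  B3 = {0, 1, 4}  B4 = {1, 2, 4}
Tree: B1–B2, B2–B3, B3–B4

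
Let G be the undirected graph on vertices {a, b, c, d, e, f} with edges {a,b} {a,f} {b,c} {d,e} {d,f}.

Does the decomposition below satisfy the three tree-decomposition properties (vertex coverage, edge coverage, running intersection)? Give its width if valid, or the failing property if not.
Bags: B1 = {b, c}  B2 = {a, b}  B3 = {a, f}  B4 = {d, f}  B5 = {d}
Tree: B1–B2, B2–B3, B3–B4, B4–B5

No — vertex e appears in no bag.

A tree decomposition must satisfy three properties: every vertex lies in some bag; for every edge, both endpoints lie together in some bag; and for every vertex, the bags containing it form a connected subtree. Here vertex e appears in no bag, so the decomposition is invalid.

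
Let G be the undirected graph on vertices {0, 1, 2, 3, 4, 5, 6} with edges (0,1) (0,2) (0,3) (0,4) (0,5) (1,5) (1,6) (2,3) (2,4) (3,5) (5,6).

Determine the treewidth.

2

A width-2 tree decomposition is:
Bags: B1 = {0, 3, 5}  B2 = {0, 1, 5}  B3 = {0, 2, 3}  B4 = {0, 2, 4}  B5 = {1, 5, 6}
Tree: B1–B2, B1–B3, B3–B4, B2–B5
Each bag holds 3 vertices, so the decomposition has width 2, which upper-bounds the treewidth. For the lower bound, the 3 vertices {0, 1, 5} are pairwise adjacent, and any tree decomposition puts a clique entirely inside one bag — forcing width ≥ 2. Therefore the treewidth is 2.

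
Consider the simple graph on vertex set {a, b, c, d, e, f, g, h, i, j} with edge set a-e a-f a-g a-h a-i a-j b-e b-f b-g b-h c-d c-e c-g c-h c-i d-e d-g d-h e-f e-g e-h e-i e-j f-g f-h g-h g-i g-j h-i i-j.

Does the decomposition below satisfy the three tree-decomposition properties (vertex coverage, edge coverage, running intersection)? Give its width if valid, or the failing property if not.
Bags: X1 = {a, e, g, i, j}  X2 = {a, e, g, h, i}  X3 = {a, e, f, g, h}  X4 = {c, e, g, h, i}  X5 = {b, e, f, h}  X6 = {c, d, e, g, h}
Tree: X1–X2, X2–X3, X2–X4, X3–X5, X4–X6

No — edge (g,b) lies in no bag.

A tree decomposition must satisfy three properties: every vertex lies in some bag; for every edge, both endpoints lie together in some bag; and for every vertex, the bags containing it form a connected subtree. Here edge (g,b) lies in no bag, so the decomposition is invalid.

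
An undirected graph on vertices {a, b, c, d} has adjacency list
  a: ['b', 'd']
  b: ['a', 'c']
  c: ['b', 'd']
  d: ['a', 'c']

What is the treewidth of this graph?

A width-2 tree decomposition is:
Bags: B1 = {a, b, d}  B2 = {b, c, d}
Tree: B1–B2
Each bag holds 3 vertices, so the decomposition has width 2, which upper-bounds the treewidth. For the lower bound, G contains the cycle d–a–b–c–d, so G is not a forest; only forests have treewidth ≤ 1, hence tw(G) ≥ 2. The upper and lower bounds meet at 2, so that is the treewidth.

2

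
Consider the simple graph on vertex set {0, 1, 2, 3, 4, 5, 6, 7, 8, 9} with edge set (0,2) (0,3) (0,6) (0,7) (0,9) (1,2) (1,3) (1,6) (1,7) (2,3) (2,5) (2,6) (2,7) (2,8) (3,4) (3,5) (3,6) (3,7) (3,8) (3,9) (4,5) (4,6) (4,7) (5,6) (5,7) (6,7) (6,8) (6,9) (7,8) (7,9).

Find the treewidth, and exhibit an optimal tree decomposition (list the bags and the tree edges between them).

Every bag has size at most 5, so the width is 5 − 1 = 4 and tw(G) ≤ 4. For the lower bound, the 5 vertices {0, 3, 6, 7, 9} are pairwise adjacent, and any tree decomposition puts a clique entirely inside one bag — forcing width ≥ 4. Therefore the treewidth is 4.

Treewidth 4.
One optimal decomposition is:
Bags: B1 = {2, 3, 5, 6, 7}  B2 = {0, 2, 3, 6, 7}  B3 = {0, 3, 6, 7, 9}  B4 = {1, 2, 3, 6, 7}  B5 = {3, 4, 5, 6, 7}  B6 = {2, 3, 6, 7, 8}
Tree: B1–B2, B2–B3, B2–B4, B1–B5, B4–B6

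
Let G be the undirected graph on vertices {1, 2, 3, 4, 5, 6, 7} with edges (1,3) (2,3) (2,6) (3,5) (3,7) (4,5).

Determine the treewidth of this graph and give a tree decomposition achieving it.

Each bag holds 2 vertices, so the decomposition has width 1, which upper-bounds the treewidth. Any graph with an edge has treewidth ≥ 1, and G has the edge 3–5. Combining the bounds, tw(G) = 1.

Treewidth 1.
One optimal decomposition is:
Bags: B1 = {3, 5}  B2 = {4, 5}  B3 = {3, 7}  B4 = {2, 3}  B5 = {1, 3}  B6 = {2, 6}
Tree: B1–B2, B1–B3, B1–B4, B4–B5, B4–B6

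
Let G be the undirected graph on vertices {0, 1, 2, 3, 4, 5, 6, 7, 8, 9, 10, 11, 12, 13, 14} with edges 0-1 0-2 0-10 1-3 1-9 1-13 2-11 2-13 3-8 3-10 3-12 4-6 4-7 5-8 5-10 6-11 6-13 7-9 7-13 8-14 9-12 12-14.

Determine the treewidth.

A width-3 tree decomposition is:
Bags: B1 = {2, 4, 6, 11}  B2 = {2, 4, 6, 13}  B3 = {2, 4, 7, 13}  B4 = {0, 2, 7, 13}  B5 = {0, 1, 7, 13}  B6 = {0, 1, 7, 9}  B7 = {0, 1, 9, 10}  B8 = {1, 3, 9, 10}  B9 = {3, 9, 10, 12}  B10 = {3, 5, 10, 12}  B11 = {3, 5, 8, 12}  B12 = {5, 8, 12, 14}
Tree: B1–B2, B2–B3, B3–B4, B4–B5, B5–B6, B6–B7, B7–B8, B8–B9, B9–B10, B10–B11, B11–B12
The largest bag has 4 vertices, giving width 3; this decomposition certifies tw(G) ≤ 3. For the lower bound: the 4 vertex sets {4,6,11}, {2}, {13}, {0,1,7,9} are disjoint, each induces a connected subgraph, and every pair is joined by at least one edge of G. Contracting each set to a single vertex therefore yields K_{4} as a minor, and since treewidth is minor-monotone, tw(G) ≥ tw(K_{4}) = 3. Combining the bounds, tw(G) = 3.

3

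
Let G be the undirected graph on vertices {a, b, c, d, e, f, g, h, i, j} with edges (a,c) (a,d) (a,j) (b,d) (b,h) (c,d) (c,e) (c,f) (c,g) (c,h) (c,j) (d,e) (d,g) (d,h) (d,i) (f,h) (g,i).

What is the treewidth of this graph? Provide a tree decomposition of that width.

The largest bag has 3 vertices, giving width 2; this decomposition certifies tw(G) ≤ 2. On the other hand G contains the 3-clique {c, d, g}. A clique must lie in a single bag of any decomposition, so no decomposition can have width below 2. Therefore the treewidth is 2.

Treewidth 2.
One such decomposition:
Bags: B1 = {a, c, d}  B2 = {c, d, h}  B3 = {b, d, h}  B4 = {c, f, h}  B5 = {c, d, g}  B6 = {a, c, j}  B7 = {d, g, i}  B8 = {c, d, e}
Tree: B1–B2, B2–B3, B2–B4, B1–B5, B1–B6, B5–B7, B5–B8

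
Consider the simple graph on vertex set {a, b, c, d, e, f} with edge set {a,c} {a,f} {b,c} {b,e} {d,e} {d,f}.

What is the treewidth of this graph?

2

A width-2 tree decomposition is:
Bags: B1 = {a, c, f}  B2 = {c, d, f}  B3 = {c, d, e}  B4 = {b, c, e}
Tree: B1–B2, B2–B3, B3–B4
Every bag has size at most 3, so the width is 3 − 1 = 2 and tw(G) ≤ 2. The edges c–a–f–d–e–b–c form a cycle, so G is not a tree and its treewidth is at least 2. The upper and lower bounds meet at 2, so that is the treewidth.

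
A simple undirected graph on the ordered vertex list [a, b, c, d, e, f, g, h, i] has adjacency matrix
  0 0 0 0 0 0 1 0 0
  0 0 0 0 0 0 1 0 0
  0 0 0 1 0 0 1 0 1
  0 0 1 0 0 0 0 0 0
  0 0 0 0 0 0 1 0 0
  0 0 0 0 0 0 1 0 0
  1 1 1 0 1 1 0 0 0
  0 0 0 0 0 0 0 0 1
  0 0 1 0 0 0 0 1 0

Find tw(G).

A width-1 tree decomposition is:
Bags: B1 = {f, g}  B2 = {c, g}  B3 = {c, i}  B4 = {h, i}  B5 = {b, g}  B6 = {c, d}  B7 = {e, g}  B8 = {a, g}
Tree: B1–B2, B2–B3, B3–B4, B1–B5, B3–B6, B1–B7, B2–B8
The largest bag has 2 vertices, giving width 1; this decomposition certifies tw(G) ≤ 1. G has an edge, so its treewidth is at least 1. Combining the bounds, tw(G) = 1.

1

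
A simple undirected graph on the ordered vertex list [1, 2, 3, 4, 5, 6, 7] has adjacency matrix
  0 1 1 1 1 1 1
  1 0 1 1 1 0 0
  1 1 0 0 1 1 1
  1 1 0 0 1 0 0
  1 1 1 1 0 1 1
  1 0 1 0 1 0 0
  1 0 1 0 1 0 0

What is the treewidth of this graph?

A width-3 tree decomposition is:
Bags: B1 = {1, 2, 3, 5}  B2 = {1, 3, 5, 6}  B3 = {1, 3, 5, 7}  B4 = {1, 2, 4, 5}
Tree: B1–B2, B1–B3, B1–B4
Every bag has size at most 4, so the width is 4 − 1 = 3 and tw(G) ≤ 3. On the other hand G contains the 4-clique {1, 2, 3, 5}. A clique must lie in a single bag of any decomposition, so no decomposition can have width below 3. Hence tw(G) = 3 exactly.

3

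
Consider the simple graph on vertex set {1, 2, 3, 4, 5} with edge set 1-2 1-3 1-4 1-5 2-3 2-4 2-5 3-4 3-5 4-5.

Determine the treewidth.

A width-4 tree decomposition is:
Bags: B1 = {1, 2, 3, 4, 5}
Tree: (single bag)
A single bag containing all 5 vertices is trivially a valid decomposition of width 4. For the lower bound, the 5 vertices {1, 2, 3, 4, 5} are pairwise adjacent, and any tree decomposition puts a clique entirely inside one bag — forcing width ≥ 4. Combining the bounds, tw(G) = 4.

4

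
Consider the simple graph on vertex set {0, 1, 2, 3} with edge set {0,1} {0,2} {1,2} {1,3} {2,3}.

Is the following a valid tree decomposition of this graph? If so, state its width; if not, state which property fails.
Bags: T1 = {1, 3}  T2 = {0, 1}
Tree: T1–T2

No — vertex 2 appears in no bag.

A tree decomposition must satisfy three properties: every vertex lies in some bag; for every edge, both endpoints lie together in some bag; and for every vertex, the bags containing it form a connected subtree. Here vertex 2 appears in no bag, so the decomposition is invalid.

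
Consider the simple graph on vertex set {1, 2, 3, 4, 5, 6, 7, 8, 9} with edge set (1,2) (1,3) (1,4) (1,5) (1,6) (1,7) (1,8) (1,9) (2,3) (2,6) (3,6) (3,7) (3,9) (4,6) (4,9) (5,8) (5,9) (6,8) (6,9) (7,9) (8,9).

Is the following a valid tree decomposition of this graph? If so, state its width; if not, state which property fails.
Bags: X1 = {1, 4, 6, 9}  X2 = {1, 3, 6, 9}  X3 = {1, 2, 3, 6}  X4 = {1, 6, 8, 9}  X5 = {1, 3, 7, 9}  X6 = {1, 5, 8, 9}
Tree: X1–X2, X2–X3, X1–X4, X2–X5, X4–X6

Checking the three conditions: (i) the bags cover all of {1, 2, 3, 4, 5, 6, 7, 8, 9}; (ii) for each edge, some bag contains both endpoints; (iii) the bags containing any fixed vertex form a subtree. All hold, so the decomposition is valid with width 4 − 1 = 3.

Yes; width 3.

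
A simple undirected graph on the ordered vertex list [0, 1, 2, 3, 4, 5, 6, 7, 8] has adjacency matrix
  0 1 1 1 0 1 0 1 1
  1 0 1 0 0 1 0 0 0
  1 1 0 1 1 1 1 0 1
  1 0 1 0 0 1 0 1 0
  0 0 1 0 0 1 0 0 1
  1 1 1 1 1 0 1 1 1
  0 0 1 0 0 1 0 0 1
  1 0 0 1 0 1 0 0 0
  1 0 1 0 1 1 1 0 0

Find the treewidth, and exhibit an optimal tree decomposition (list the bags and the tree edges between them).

Every bag has size at most 4, so the width is 4 − 1 = 3 and tw(G) ≤ 3. On the other hand G contains the 4-clique {0, 2, 5, 8}. A clique must lie in a single bag of any decomposition, so no decomposition can have width below 3. Therefore the treewidth is 3.

Treewidth 3.
One such decomposition:
Bags: B1 = {2, 4, 5, 8}  B2 = {0, 2, 5, 8}  B3 = {0, 2, 3, 5}  B4 = {0, 1, 2, 5}  B5 = {0, 3, 5, 7}  B6 = {2, 5, 6, 8}
Tree: B1–B2, B2–B3, B2–B4, B3–B5, B1–B6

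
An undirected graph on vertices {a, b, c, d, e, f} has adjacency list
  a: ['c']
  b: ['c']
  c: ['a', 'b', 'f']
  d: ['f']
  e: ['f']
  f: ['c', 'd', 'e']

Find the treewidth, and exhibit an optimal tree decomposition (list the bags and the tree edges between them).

Each bag holds 2 vertices, so the decomposition has width 1, which upper-bounds the treewidth. Since G has at least one edge (e.g. b–c), it is not an edgeless graph, so tw(G) ≥ 1. The upper and lower bounds meet at 1, so that is the treewidth.

Treewidth 1.
Bags: B1 = {b, c}  B2 = {c, f}  B3 = {a, c}  B4 = {e, f}  B5 = {d, f}
Tree: B1–B2, B2–B3, B2–B4, B2–B5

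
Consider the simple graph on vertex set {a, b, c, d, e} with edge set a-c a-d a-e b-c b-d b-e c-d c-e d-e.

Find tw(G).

3

A width-3 tree decomposition is:
Bags: B1 = {a, c, d, e}  B2 = {b, c, d, e}
Tree: B1–B2
Every bag has size at most 4, so the width is 4 − 1 = 3 and tw(G) ≤ 3. On the other hand G contains the 4-clique {a, c, d, e}. A clique must lie in a single bag of any decomposition, so no decomposition can have width below 3. The upper and lower bounds meet at 3, so that is the treewidth.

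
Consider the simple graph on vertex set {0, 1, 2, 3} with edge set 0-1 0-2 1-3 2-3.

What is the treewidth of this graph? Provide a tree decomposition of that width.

Each bag holds 3 vertices, so the decomposition has width 2, which upper-bounds the treewidth. The edges 1–3–2–0–1 form a cycle, so G is not a tree and its treewidth is at least 2. Combining the bounds, tw(G) = 2.

Treewidth 2.
One such decomposition:
Bags: B1 = {1, 2, 3}  B2 = {0, 1, 2}
Tree: B1–B2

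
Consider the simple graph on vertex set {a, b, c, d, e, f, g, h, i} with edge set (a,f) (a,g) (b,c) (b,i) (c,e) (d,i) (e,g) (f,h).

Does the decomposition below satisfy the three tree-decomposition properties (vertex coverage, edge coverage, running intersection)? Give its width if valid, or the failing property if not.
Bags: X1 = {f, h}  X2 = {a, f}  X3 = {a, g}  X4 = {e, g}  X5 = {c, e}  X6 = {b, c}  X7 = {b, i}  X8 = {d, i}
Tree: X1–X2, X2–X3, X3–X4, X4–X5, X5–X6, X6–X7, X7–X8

Yes; width 1.

Every vertex of G appears in some bag (union = {a, b, c, d, e, f, g, h, i}); every edge is covered by a bag; and for each vertex v the set of bags containing v is connected in the bag tree. The decomposition is therefore valid. The largest bag has 2 vertices, so the width is 1.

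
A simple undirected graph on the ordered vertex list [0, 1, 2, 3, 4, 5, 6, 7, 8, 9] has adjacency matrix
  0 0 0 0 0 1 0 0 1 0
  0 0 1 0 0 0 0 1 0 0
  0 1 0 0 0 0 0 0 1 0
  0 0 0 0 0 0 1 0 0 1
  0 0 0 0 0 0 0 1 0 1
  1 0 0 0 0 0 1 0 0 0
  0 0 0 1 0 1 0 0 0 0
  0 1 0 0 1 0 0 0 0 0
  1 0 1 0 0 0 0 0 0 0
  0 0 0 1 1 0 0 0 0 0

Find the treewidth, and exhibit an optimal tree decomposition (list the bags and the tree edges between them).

Treewidth 2.
One optimal decomposition is:
Bags: B1 = {3, 6, 9}  B2 = {4, 6, 9}  B3 = {4, 6, 7}  B4 = {1, 6, 7}  B5 = {1, 2, 6}  B6 = {2, 6, 8}  B7 = {0, 6, 8}  B8 = {0, 5, 6}
Tree: B1–B2, B2–B3, B3–B4, B4–B5, B5–B6, B6–B7, B7–B8

Every bag has size at most 3, so the width is 3 − 1 = 2 and tw(G) ≤ 2. Since 6–3–9–4–7–1–2–8–0–5–6 is a cycle in G, G is not acyclic. Forests are exactly the graphs of treewidth ≤ 1, so tw(G) ≥ 2. Therefore the treewidth is 2.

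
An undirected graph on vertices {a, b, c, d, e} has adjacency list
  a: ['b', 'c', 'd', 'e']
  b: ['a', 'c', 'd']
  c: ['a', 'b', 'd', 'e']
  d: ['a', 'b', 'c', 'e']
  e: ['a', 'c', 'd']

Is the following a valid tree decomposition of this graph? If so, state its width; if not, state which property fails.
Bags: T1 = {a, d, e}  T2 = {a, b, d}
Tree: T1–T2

A tree decomposition must satisfy three properties: every vertex lies in some bag; for every edge, both endpoints lie together in some bag; and for every vertex, the bags containing it form a connected subtree. Here vertex c appears in no bag, so the decomposition is invalid.

No — vertex c appears in no bag.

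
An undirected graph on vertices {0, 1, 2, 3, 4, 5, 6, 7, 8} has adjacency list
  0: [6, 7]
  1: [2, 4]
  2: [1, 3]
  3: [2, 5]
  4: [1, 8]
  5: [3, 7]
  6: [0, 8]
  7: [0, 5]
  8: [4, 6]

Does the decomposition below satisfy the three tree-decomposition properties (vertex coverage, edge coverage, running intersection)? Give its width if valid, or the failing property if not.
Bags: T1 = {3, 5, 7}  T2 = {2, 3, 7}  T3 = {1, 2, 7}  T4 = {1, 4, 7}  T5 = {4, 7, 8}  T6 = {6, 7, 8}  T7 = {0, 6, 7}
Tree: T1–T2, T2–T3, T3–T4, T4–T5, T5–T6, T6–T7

Checking the three conditions: (i) the bags cover all of {0, 1, 2, 3, 4, 5, 6, 7, 8}; (ii) for each edge, some bag contains both endpoints; (iii) the bags containing any fixed vertex form a subtree. All hold, so the decomposition is valid with width 3 − 1 = 2.

Yes; width 2.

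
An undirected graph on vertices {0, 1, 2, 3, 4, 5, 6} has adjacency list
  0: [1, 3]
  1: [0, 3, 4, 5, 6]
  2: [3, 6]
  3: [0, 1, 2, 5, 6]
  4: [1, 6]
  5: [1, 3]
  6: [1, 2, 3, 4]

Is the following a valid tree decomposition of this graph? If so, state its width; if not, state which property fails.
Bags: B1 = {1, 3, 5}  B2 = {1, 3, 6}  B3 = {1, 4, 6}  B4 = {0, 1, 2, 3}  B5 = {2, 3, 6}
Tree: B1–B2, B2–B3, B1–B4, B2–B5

A tree decomposition must satisfy three properties: every vertex lies in some bag; for every edge, both endpoints lie together in some bag; and for every vertex, the bags containing it form a connected subtree. Here bags containing vertex 2 are not connected in the tree, so the decomposition is invalid.

No — bags containing vertex 2 are not connected in the tree.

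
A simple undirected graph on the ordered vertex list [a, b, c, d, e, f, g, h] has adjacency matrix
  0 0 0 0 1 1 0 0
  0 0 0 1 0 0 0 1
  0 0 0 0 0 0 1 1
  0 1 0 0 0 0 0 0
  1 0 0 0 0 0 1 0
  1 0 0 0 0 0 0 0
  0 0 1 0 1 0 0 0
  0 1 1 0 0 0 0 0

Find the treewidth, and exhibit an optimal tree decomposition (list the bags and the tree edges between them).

Treewidth 1.
One such decomposition:
Bags: B1 = {b, d}  B2 = {b, h}  B3 = {c, h}  B4 = {c, g}  B5 = {e, g}  B6 = {a, e}  B7 = {a, f}
Tree: B1–B2, B2–B3, B3–B4, B4–B5, B5–B6, B6–B7

The largest bag has 2 vertices, giving width 1; this decomposition certifies tw(G) ≤ 1. G has an edge, so its treewidth is at least 1. The upper and lower bounds meet at 1, so that is the treewidth.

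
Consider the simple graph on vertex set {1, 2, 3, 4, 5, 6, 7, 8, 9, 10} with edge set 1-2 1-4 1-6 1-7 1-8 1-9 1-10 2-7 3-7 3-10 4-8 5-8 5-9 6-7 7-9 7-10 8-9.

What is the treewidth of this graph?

2

A width-2 tree decomposition is:
Bags: B1 = {1, 7, 9}  B2 = {1, 2, 7}  B3 = {1, 7, 10}  B4 = {1, 6, 7}  B5 = {1, 8, 9}  B6 = {5, 8, 9}  B7 = {1, 4, 8}  B8 = {3, 7, 10}
Tree: B1–B2, B2–B3, B1–B4, B1–B5, B5–B6, B5–B7, B3–B8
The largest bag has 3 vertices, giving width 2; this decomposition certifies tw(G) ≤ 2. On the other hand G contains the 3-clique {1, 8, 9}. A clique must lie in a single bag of any decomposition, so no decomposition can have width below 2. Hence tw(G) = 2 exactly.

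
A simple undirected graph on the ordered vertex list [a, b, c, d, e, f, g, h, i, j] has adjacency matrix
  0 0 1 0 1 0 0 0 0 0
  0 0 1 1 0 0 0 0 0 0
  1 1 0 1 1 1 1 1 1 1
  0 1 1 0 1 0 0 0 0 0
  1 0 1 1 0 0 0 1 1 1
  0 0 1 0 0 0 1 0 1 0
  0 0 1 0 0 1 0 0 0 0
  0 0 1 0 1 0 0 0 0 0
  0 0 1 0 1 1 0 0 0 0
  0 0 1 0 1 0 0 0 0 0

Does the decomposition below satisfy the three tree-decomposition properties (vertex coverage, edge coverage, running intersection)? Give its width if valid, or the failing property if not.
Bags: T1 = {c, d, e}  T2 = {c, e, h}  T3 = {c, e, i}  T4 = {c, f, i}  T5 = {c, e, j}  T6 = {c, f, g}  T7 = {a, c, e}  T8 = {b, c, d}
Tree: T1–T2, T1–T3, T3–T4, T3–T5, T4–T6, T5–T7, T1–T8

Yes; width 2.

Vertex coverage: the bags together contain {a, b, c, d, e, f, g, h, i, j}, the full vertex set. Edge coverage: each edge of G has both endpoints in at least one bag. Running intersection: for every vertex, the bags containing it form a connected subtree. All three properties hold, so this is a valid tree decomposition of width max|bag| − 1 = 2, and hence tw(G) ≤ 2.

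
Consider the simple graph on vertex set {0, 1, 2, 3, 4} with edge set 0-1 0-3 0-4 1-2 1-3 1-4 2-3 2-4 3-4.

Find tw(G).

3

A width-3 tree decomposition is:
Bags: B1 = {1, 2, 3, 4}  B2 = {0, 1, 3, 4}
Tree: B1–B2
The largest bag has 4 vertices, giving width 3; this decomposition certifies tw(G) ≤ 3. Conversely, {0, 1, 3, 4} is a clique of size 4, and the vertices of any clique must share a bag in every tree decomposition; so some bag has ≥ 4 vertices and tw(G) ≥ 3. The upper and lower bounds meet at 3, so that is the treewidth.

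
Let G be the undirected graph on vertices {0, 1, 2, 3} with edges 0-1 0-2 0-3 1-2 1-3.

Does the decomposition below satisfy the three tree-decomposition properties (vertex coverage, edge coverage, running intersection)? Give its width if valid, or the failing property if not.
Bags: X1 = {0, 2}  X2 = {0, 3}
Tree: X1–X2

A tree decomposition must satisfy three properties: every vertex lies in some bag; for every edge, both endpoints lie together in some bag; and for every vertex, the bags containing it form a connected subtree. Here vertex 1 appears in no bag, so the decomposition is invalid.

No — vertex 1 appears in no bag.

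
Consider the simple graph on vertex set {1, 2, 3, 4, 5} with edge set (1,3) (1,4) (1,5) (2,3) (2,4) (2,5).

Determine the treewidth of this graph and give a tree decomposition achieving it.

Treewidth 2.
Bags: B1 = {1, 2, 3}  B2 = {1, 2, 5}  B3 = {1, 2, 4}
Tree: B1–B2, B2–B3

The largest bag has 3 vertices, giving width 2; this decomposition certifies tw(G) ≤ 2. Since 3–1–5–2–3 is a cycle in G, G is not acyclic. Forests are exactly the graphs of treewidth ≤ 1, so tw(G) ≥ 2. The upper and lower bounds meet at 2, so that is the treewidth.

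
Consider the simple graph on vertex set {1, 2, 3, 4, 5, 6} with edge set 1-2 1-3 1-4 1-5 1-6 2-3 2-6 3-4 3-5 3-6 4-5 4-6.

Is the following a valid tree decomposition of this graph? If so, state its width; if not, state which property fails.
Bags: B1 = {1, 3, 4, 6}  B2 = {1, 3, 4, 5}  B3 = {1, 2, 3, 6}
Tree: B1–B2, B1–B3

Checking the three conditions: (i) the bags cover all of {1, 2, 3, 4, 5, 6}; (ii) for each edge, some bag contains both endpoints; (iii) the bags containing any fixed vertex form a subtree. All hold, so the decomposition is valid with width 4 − 1 = 3.

Yes; width 3.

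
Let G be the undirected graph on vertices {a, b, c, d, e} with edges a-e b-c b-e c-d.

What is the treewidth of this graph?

A width-1 tree decomposition is:
Bags: B1 = {c, d}  B2 = {b, c}  B3 = {b, e}  B4 = {a, e}
Tree: B1–B2, B2–B3, B3–B4
The largest bag has 2 vertices, giving width 1; this decomposition certifies tw(G) ≤ 1. Any graph with an edge has treewidth ≥ 1, and G has the edge d–c. Therefore the treewidth is 1.

1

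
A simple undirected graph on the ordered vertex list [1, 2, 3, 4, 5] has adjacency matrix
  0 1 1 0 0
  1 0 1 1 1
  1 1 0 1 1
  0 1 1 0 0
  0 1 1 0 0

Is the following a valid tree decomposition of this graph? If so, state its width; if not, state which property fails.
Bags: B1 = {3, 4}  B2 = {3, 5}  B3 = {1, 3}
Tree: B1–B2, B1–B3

No — vertex 2 appears in no bag.

A tree decomposition must satisfy three properties: every vertex lies in some bag; for every edge, both endpoints lie together in some bag; and for every vertex, the bags containing it form a connected subtree. Here vertex 2 appears in no bag, so the decomposition is invalid.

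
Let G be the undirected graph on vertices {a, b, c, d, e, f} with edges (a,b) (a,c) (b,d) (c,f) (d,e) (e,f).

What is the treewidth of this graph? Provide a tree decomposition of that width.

Treewidth 2.
One such decomposition:
Bags: B1 = {a, b, c}  B2 = {b, c, f}  B3 = {b, e, f}  B4 = {b, d, e}
Tree: B1–B2, B2–B3, B3–B4

Each bag holds 3 vertices, so the decomposition has width 2, which upper-bounds the treewidth. Since b–a–c–f–e–d–b is a cycle in G, G is not acyclic. Forests are exactly the graphs of treewidth ≤ 1, so tw(G) ≥ 2. Hence tw(G) = 2 exactly.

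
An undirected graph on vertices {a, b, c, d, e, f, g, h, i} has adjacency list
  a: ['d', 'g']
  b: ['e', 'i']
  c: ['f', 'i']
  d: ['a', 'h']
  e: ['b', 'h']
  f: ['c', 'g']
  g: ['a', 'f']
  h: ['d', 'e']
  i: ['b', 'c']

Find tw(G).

A width-2 tree decomposition is:
Bags: B1 = {d, e, h}  B2 = {b, d, e}  B3 = {b, d, i}  B4 = {c, d, i}  B5 = {c, d, f}  B6 = {d, f, g}  B7 = {a, d, g}
Tree: B1–B2, B2–B3, B3–B4, B4–B5, B5–B6, B6–B7
Every bag has size at most 3, so the width is 3 − 1 = 2 and tw(G) ≤ 2. Since d–h–e–b–i–c–f–g–a–d is a cycle in G, G is not acyclic. Forests are exactly the graphs of treewidth ≤ 1, so tw(G) ≥ 2. Hence tw(G) = 2 exactly.

2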